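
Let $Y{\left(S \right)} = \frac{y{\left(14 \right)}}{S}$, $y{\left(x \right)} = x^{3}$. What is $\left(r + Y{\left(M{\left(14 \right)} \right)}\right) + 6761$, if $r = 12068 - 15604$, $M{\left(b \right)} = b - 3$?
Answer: $\frac{38219}{11} \approx 3474.5$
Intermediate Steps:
$M{\left(b \right)} = -3 + b$ ($M{\left(b \right)} = b - 3 = -3 + b$)
$r = -3536$
$Y{\left(S \right)} = \frac{2744}{S}$ ($Y{\left(S \right)} = \frac{14^{3}}{S} = \frac{2744}{S}$)
$\left(r + Y{\left(M{\left(14 \right)} \right)}\right) + 6761 = \left(-3536 + \frac{2744}{-3 + 14}\right) + 6761 = \left(-3536 + \frac{2744}{11}\right) + 6761 = - \frac{36152}{11} + 6761 = \frac{38219}{11}$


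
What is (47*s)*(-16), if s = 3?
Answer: -2256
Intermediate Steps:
(47*s)*(-16) = (47*3)*(-16) = 141*(-16) = -2256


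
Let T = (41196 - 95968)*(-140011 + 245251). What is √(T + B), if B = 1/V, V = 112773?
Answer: I*√73307718984779200347/112773 ≈ 75922.0*I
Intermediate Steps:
T = -5764205280 (T = -54772*105240 = -5764205280)
B = 1/112773 ≈ 8.8674e-6
√(T + B) = √(-5764205280 + 1/112773) = √(-650046722041439/112773) = I*√73307718984779200347/112773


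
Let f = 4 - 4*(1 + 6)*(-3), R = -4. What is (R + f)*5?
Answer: 420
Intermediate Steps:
f = 88 (f = 4 - 28*(-3) = 4 - 4*(-21) = 4 + 84 = 88)
(R + f)*5 = (-4 + 88)*5 = 84*5 = 420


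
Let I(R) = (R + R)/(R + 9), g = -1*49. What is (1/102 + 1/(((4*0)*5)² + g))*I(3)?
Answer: -53/9996 ≈ -0.0053021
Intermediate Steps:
g = -49
I(R) = 2*R/(9 + R) (I(R) = (2*R)/(9 + R) = 2*R/(9 + R))
(1/102 + 1/(((4*0)*5)² + g))*I(3) = (1/102 + 1/(((4*0)*5)² - 49))*(2*3/(9 + 3)) = (1/102 + 1/((0*5)² - 49))*(2*3/12) = (1/102 + 1/(0² - 49))*(2*3*(1/12)) = (1/102 + 1/(0 - 49))*(½) = (1/102 + 1/(-49))*(½) = (1/102 - 1/49)*(½) = -53/4998*½ = -53/9996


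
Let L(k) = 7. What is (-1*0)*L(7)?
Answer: 0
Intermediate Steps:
(-1*0)*L(7) = -1*0*7 = 0*7 = 0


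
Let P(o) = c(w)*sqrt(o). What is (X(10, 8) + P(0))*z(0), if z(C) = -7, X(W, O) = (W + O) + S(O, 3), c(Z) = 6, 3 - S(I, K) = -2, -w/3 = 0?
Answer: -161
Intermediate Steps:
w = 0 (w = -3*0 = 0)
S(I, K) = 5 (S(I, K) = 3 - 1*(-2) = 3 + 2 = 5)
X(W, O) = 5 + O + W (X(W, O) = (W + O) + 5 = (O + W) + 5 = 5 + O + W)
P(o) = 6*sqrt(o)
(X(10, 8) + P(0))*z(0) = ((5 + 8 + 10) + 6*sqrt(0))*(-7) = (23 + 6*0)*(-7) = (23 + 0)*(-7) = 23*(-7) = -161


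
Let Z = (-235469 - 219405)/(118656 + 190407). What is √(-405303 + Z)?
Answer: I*√38714658003372669/309063 ≈ 636.63*I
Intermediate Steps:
Z = -454874/309063 ≈ -1.4718
√(-405303 + Z) = √(-405303 - 454874/309063) = √(-125264615963/309063) = I*√38714658003372669/309063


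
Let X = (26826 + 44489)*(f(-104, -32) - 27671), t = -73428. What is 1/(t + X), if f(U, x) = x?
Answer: -1/1975712873 ≈ -5.0615e-10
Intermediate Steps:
X = -1975639445 (X = (26826 + 44489)*(-32 - 27671) = 71315*(-27703) = -1975639445)
1/(t + X) = 1/(-73428 - 1975639445) = 1/(-1975712873) = -1/1975712873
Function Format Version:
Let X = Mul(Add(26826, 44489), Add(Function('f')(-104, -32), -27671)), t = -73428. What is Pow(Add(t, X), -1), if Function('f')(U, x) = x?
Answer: Rational(-1, 1975712873) ≈ -5.0615e-10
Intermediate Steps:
X = -1975639445 (X = Mul(Add(26826, 44489), Add(-32, -27671)) = Mul(71315, -27703) = -1975639445)
Pow(Add(t, X), -1) = Pow(Add(-73428, -1975639445), -1) = Pow(-1975712873, -1) = Rational(-1, 1975712873)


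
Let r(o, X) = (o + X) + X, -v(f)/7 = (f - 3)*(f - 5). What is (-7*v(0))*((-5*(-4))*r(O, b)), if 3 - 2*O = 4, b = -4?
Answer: -124950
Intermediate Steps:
v(f) = -7*(-5 + f)*(-3 + f) (v(f) = -7*(f - 3)*(f - 5) = -7*(-3 + f)*(-5 + f) = -7*(-5 + f)*(-3 + f))
O = -1/2 (O = 3/2 - 1/2*4 = 3/2 - 2 = -1/2 ≈ -0.50000)
r(o, X) = o + 2*X (r(o, X) = (X + o) + X = o + 2*X)
(-7*v(0))*((-5*(-4))*r(O, b)) = (-7*(-105 - 7*0**2 + 56*0))*((-5*(-4))*(-1/2 + 2*(-4))) = (-7*(-105 - 7*0 + 0))*(20*(-1/2 - 8)) = (-7*(-105 + 0 + 0))*(20*(-17/2)) = -7*(-105)*(-170) = 735*(-170) = -124950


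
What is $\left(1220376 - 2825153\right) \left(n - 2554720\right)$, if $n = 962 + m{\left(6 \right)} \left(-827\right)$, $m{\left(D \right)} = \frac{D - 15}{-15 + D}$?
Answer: $4099539252545$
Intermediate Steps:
$m{\left(D \right)} = 1$ ($m{\left(D \right)} = \frac{-15 + D}{-15 + D} = 1$)
$n = 135$ ($n = 962 + 1 \left(-827\right) = 962 - 827 = 135$)
$\left(1220376 - 2825153\right) \left(n - 2554720\right) = \left(1220376 - 2825153\right) \left(135 - 2554720\right) = \left(-1604777\right) \left(-2554585\right) = 4099539252545$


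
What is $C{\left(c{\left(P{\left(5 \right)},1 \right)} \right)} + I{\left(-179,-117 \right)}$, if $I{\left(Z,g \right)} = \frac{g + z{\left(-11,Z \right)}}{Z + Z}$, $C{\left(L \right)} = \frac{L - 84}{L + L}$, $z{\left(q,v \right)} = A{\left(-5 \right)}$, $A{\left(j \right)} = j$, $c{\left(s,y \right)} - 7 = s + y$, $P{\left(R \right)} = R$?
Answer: $- \frac{11123}{4654} \approx -2.39$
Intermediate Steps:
$c{\left(s,y \right)} = 7 + s + y$ ($c{\left(s,y \right)} = 7 + \left(s + y\right) = 7 + s + y$)
$z{\left(q,v \right)} = -5$
$C{\left(L \right)} = \frac{-84 + L}{2 L}$
$I{\left(Z,g \right)} = \frac{-5 + g}{2 Z}$ ($I{\left(Z,g \right)} = \frac{g - 5}{Z + Z} = \frac{-5 + g}{2 Z}$)
$C{\left(c{\left(P{\left(5 \right)},1 \right)} \right)} + I{\left(-179,-117 \right)} = \frac{-84 + \left(7 + 5 + 1\right)}{2 \left(7 + 5 + 1\right)} + \frac{-5 - 117}{2 \left(-179\right)} = \frac{-84 + 13}{2 \cdot 13} + \frac{1}{2} \left(- \frac{1}{179}\right) \left(-122\right) = \frac{1}{2} \cdot \frac{1}{13} \left(-71\right) + \frac{61}{179} = - \frac{71}{26} + \frac{61}{179} = - \frac{11123}{4654}$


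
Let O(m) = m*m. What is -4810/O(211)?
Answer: -4810/44521 ≈ -0.10804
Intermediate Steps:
O(m) = m**2
-4810/O(211) = -4810/(211**2) = -4810/44521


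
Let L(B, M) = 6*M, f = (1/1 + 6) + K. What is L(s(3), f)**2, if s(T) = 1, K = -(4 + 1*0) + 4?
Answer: 1764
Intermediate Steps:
K = 0 (K = -(4 + 0) + 4 = -1*4 + 4 = -4 + 4 = 0)
f = 7 (f = (1/1 + 6) + 0 = (1*1 + 6) + 0 = (1 + 6) + 0 = 7 + 0 = 7)
L(s(3), f)**2 = (6*7)**2 = 42**2 = 1764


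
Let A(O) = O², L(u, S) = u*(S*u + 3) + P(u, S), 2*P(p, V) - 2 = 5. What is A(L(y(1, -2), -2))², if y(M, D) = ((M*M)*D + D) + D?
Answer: 895745041/16 ≈ 5.5984e+7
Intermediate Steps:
P(p, V) = 7/2 (P(p, V) = 1 + (½)*5 = 1 + 5/2 = 7/2)
y(M, D) = 2*D + D*M² (y(M, D) = (M²*D + D) + D = (D*M² + D) + D = (D + D*M²) + D = 2*D + D*M²)
L(u, S) = 7/2 + u*(3 + S*u) (L(u, S) = u*(S*u + 3) + 7/2 = u*(3 + S*u) + 7/2 = 7/2 + u*(3 + S*u))
A(L(y(1, -2), -2))² = ((7/2 + 3*(-2*(2 + 1²)) - 2*4*(2 + 1²)²)²)² = ((7/2 + 3*(-2*(2 + 1)) - 2*4*(2 + 1)²)²)² = ((7/2 + 3*(-2*3) - 2*(-2*3)²)²)² = ((7/2 + 3*(-6) - 2*(-6)²)²)² = ((7/2 - 18 - 2*36)²)² = ((7/2 - 18 - 72)²)² = ((-173/2)²)² = (29929/4)² = 895745041/16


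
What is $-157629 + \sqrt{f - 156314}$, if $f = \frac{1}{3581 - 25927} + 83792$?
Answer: $-157629 + \frac{i \sqrt{36213404994098}}{22346} \approx -1.5763 \cdot 10^{5} + 269.3 i$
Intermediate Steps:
$f = \frac{1872416031}{22346}$ ($f = \frac{1}{-22346} + 83792 = - \frac{1}{22346} + 83792 = \frac{1872416031}{22346} \approx 83792.0$)
$-157629 + \sqrt{f - 156314} = -157629 + \sqrt{\frac{1872416031}{22346} - 156314} = -157629 + \sqrt{- \frac{1620576613}{22346}} = -157629 + \frac{i \sqrt{36213404994098}}{22346}$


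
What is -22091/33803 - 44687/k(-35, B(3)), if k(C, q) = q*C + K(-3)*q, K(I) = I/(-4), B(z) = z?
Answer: 6033139243/13893033 ≈ 434.26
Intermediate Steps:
K(I) = -I/4 (K(I) = I*(-¼) = -I/4)
k(C, q) = 3*q/4 + C*q (k(C, q) = q*C + (-¼*(-3))*q = C*q + 3*q/4 = 3*q/4 + C*q)
-22091/33803 - 44687/k(-35, B(3)) = -22091/33803 - 44687*4/(3*(3 + 4*(-35))) = -22091*1/33803 - 44687*4/(3*(3 - 140)) = -22091/33803 - 44687/((¼)*3*(-137)) = -22091/33803 - 44687/(-411/4) = -22091/33803 - 44687*(-4/411) = -22091/33803 + 178748/411 = 6033139243/13893033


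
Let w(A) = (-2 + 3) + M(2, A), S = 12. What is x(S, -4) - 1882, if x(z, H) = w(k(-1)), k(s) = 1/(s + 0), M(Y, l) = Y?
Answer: -1879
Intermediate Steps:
k(s) = 1/s
w(A) = 3 (w(A) = (-2 + 3) + 2 = 1 + 2 = 3)
x(z, H) = 3
x(S, -4) - 1882 = 3 - 1882 = -1879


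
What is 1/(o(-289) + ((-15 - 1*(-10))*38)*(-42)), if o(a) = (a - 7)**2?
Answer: 1/95596 ≈ 1.0461e-5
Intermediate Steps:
o(a) = (-7 + a)**2
1/(o(-289) + ((-15 - 1*(-10))*38)*(-42)) = 1/((-7 - 289)**2 + ((-15 - 1*(-10))*38)*(-42)) = 1/((-296)**2 + ((-15 + 10)*38)*(-42)) = 1/(87616 - 5*38*(-42)) = 1/(87616 - 190*(-42)) = 1/(87616 + 7980) = 1/95596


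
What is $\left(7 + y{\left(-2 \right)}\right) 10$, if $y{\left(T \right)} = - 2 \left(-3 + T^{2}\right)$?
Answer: $50$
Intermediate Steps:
$y{\left(T \right)} = 6 - 2 T^{2}$
$\left(7 + y{\left(-2 \right)}\right) 10 = \left(7 + \left(6 - 2 \left(-2\right)^{2}\right)\right) 10 = \left(7 + \left(6 - 8\right)\right) 10 = \left(7 - 2\right) 10 = 5 \cdot 10 = 50$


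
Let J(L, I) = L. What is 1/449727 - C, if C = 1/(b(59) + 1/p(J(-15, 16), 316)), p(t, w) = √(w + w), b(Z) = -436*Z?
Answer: 7729676963167/188080184411519937 + 2*√158/418209679231 ≈ 4.1098e-5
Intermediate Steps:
p(t, w) = √2*√w (p(t, w) = √(2*w) = √2*√w)
C = 1/(-25724 + √158/316) (C = 1/(-436*59 + 1/(√2*√316)) = 1/(-25724 + 1/(√2*(2*√79))) = 1/(-25724 + 1/(2*√158)) = 1/(-25724 + √158/316) ≈ -3.8874e-5)
1/449727 - C = 1/449727 - (-16257568/418209679231 - 2*√158/418209679231) = 1/449727 + (16257568/418209679231 + 2*√158/418209679231) = 7729676963167/188080184411519937 + 2*√158/418209679231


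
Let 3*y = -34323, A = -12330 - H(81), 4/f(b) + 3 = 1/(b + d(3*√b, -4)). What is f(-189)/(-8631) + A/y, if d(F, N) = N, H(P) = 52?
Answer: 15498219203/14318354295 ≈ 1.0824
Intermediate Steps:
f(b) = 4/(-3 + 1/(-4 + b)) (f(b) = 4/(-3 + 1/(b - 4)) = 4/(-3 + 1/(-4 + b)))
A = -12382 (A = -12330 - 1*52 = -12330 - 52 = -12382)
y = -11441 (y = (⅓)*(-34323) = -11441)
f(-189)/(-8631) + A/y = (4*(4 - 1*(-189))/(-13 + 3*(-189)))/(-8631) - 12382/(-11441) = (4*(4 + 189)/(-13 - 567))*(-1/8631) - 12382*(-1/11441) = (4*193/(-580))*(-1/8631) + 12382/11441 = (4*(-1/580)*193)*(-1/8631) + 12382/11441 = -193/145*(-1/8631) + 12382/11441 = 193/1251495 + 12382/11441 = 15498219203/14318354295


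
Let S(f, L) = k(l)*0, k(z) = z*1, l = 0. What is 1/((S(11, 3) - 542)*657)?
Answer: -1/356094 ≈ -2.8082e-6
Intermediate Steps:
k(z) = z
S(f, L) = 0 (S(f, L) = 0*0 = 0)
1/((S(11, 3) - 542)*657) = 1/((0 - 542)*657) = (1/657)/(-542) = -1/542*1/657 = -1/356094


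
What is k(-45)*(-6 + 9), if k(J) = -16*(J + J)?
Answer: 4320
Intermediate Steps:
k(J) = -32*J
k(-45)*(-6 + 9) = (-32*(-45))*(-6 + 9) = 1440*3 = 4320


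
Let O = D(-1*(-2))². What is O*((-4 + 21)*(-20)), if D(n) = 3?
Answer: -3060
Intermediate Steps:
O = 9 (O = 3² = 9)
O*((-4 + 21)*(-20)) = 9*((-4 + 21)*(-20)) = 9*(17*(-20)) = 9*(-340) = -3060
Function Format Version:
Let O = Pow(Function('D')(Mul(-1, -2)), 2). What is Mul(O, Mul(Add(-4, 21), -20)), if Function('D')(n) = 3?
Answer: -3060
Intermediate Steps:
O = 9 (O = Pow(3, 2) = 9)
Mul(O, Mul(Add(-4, 21), -20)) = Mul(9, Mul(Add(-4, 21), -20)) = Mul(9, Mul(17, -20)) = Mul(9, -340) = -3060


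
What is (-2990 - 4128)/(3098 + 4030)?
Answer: -3559/3564 ≈ -0.99860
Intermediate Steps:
(-2990 - 4128)/(3098 + 4030) = -7118/7128 = -7118*1/7128 = -3559/3564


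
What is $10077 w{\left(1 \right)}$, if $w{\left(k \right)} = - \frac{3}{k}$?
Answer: $-30231$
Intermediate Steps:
$10077 w{\left(1 \right)} = 10077 \left(- \frac{3}{1}\right) = 10077 \left(\left(-3\right) 1\right) = 10077 \left(-3\right) = -30231$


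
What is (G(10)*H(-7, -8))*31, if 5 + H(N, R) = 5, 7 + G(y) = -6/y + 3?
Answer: 0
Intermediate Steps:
G(y) = -4 - 6/y (G(y) = -7 + (-6/y + 3) = -7 + (3 - 6/y) = -4 - 6/y)
H(N, R) = 0 (H(N, R) = -5 + 5 = 0)
(G(10)*H(-7, -8))*31 = ((-4 - 6/10)*0)*31 = ((-4 - 6*1/10)*0)*31 = ((-4 - 3/5)*0)*31 = -23/5*0*31 = 0*31 = 0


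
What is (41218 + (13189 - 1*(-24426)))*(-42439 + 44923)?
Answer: 195821172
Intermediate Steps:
(41218 + (13189 - 1*(-24426)))*(-42439 + 44923) = (41218 + (13189 + 24426))*2484 = (41218 + 37615)*2484 = 78833*2484 = 195821172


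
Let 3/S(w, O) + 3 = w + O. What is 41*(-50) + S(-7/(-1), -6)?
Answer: -4103/2 ≈ -2051.5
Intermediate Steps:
S(w, O) = 3/(-3 + O + w) (S(w, O) = 3/(-3 + (w + O)) = 3/(-3 + (O + w)) = 3/(-3 + O + w))
41*(-50) + S(-7/(-1), -6) = 41*(-50) + 3/(-3 - 6 - 7/(-1)) = -2050 + 3/(-3 - 6 - 7*(-1)) = -2050 + 3/(-3 - 6 + 7) = -2050 + 3/(-2) = -2050 + 3*(-½) = -2050 - 3/2 = -4103/2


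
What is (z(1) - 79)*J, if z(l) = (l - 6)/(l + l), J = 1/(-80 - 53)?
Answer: 163/266 ≈ 0.61278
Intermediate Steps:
J = -1/133 (J = 1/(-133) = -1/133 ≈ -0.0075188)
z(l) = (-6 + l)/(2*l) (z(l) = (-6 + l)/((2*l)) = (-6 + l)*(1/(2*l)) = (-6 + l)/(2*l))
(z(1) - 79)*J = ((1/2)*(-6 + 1)/1 - 79)*(-1/133) = ((1/2)*1*(-5) - 79)*(-1/133) = (-5/2 - 79)*(-1/133) = -163/2*(-1/133) = 163/266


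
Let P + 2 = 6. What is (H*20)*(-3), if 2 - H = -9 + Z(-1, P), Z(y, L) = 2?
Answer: -540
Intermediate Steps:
P = 4 (P = -2 + 6 = 4)
H = 9 (H = 2 - (-9 + 2) = 2 - 1*(-7) = 2 + 7 = 9)
(H*20)*(-3) = (9*20)*(-3) = 180*(-3) = -540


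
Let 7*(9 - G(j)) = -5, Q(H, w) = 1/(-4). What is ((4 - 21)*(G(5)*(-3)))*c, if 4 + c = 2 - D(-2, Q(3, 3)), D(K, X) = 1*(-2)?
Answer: 0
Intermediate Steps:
Q(H, w) = -¼ (Q(H, w) = 1*(-¼) = -¼)
G(j) = 68/7 (G(j) = 9 - ⅐*(-5) = 9 + 5/7 = 68/7)
D(K, X) = -2
c = 0 (c = -4 + (2 - 1*(-2)) = -4 + (2 + 2) = -4 + 4 = 0)
((4 - 21)*(G(5)*(-3)))*c = ((4 - 21)*((68/7)*(-3)))*0 = -17*(-204/7)*0 = (3468/7)*0 = 0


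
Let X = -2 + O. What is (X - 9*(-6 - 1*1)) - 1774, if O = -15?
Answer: -1728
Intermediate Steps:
X = -17 (X = -2 - 15 = -17)
(X - 9*(-6 - 1*1)) - 1774 = (-17 - 9*(-6 - 1*1)) - 1774 = (-17 - 9*(-6 - 1)) - 1774 = (-17 - 9*(-7)) - 1774 = (-17 + 63) - 1774 = 46 - 1774 = -1728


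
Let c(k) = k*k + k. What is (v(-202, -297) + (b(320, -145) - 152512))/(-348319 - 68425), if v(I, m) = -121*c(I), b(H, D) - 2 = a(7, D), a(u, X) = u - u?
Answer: 633169/52093 ≈ 12.155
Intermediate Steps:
a(u, X) = 0
c(k) = k + k**2 (c(k) = k**2 + k = k + k**2)
b(H, D) = 2 (b(H, D) = 2 + 0 = 2)
v(I, m) = -121*I*(1 + I)
(v(-202, -297) + (b(320, -145) - 152512))/(-348319 - 68425) = (-121*(-202)*(1 - 202) + (2 - 152512))/(-348319 - 68425) = (-121*(-202)*(-201) - 152510)/(-416744) = (-4912842 - 152510)*(-1/416744) = -5065352*(-1/416744) = 633169/52093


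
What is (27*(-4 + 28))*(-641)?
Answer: -415368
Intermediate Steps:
(27*(-4 + 28))*(-641) = (27*24)*(-641) = 648*(-641) = -415368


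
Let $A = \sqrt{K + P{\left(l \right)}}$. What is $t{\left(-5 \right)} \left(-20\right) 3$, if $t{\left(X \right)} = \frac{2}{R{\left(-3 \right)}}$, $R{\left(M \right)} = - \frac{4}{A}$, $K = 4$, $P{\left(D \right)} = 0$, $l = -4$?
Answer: $60$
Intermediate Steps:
$A = 2$ ($A = \sqrt{4 + 0} = \sqrt{4} = 2$)
$R{\left(M \right)} = -2$ ($R{\left(M \right)} = - \frac{4}{2} = \left(-4\right) \frac{1}{2} = -2$)
$t{\left(X \right)} = -1$ ($t{\left(X \right)} = \frac{2}{-2} = 2 \left(- \frac{1}{2}\right) = -1$)
$t{\left(-5 \right)} \left(-20\right) 3 = \left(-1\right) \left(-20\right) 3 = 20 \cdot 3 = 60$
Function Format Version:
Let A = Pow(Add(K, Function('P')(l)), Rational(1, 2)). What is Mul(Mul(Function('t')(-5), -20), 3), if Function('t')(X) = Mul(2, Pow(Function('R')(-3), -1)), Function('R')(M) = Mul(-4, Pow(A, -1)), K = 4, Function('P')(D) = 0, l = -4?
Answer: 60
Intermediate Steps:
A = 2 (A = Pow(Add(4, 0), Rational(1, 2)) = Pow(4, Rational(1, 2)) = 2)
Function('R')(M) = -2 (Function('R')(M) = Mul(-4, Pow(2, -1)) = Mul(-4, Rational(1, 2)) = -2)
Function('t')(X) = -1 (Function('t')(X) = Mul(2, Pow(-2, -1)) = Mul(2, Rational(-1, 2)) = -1)
Mul(Mul(Function('t')(-5), -20), 3) = Mul(Mul(-1, -20), 3) = Mul(20, 3) = 60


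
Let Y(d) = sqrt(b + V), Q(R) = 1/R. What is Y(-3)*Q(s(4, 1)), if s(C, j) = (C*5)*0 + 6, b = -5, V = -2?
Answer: I*sqrt(7)/6 ≈ 0.44096*I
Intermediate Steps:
s(C, j) = 6 (s(C, j) = (5*C)*0 + 6 = 0 + 6 = 6)
Y(d) = I*sqrt(7) (Y(d) = sqrt(-5 - 2) = sqrt(-7) = I*sqrt(7))
Y(-3)*Q(s(4, 1)) = (I*sqrt(7))/6 = (I*sqrt(7))*(1/6) = I*sqrt(7)/6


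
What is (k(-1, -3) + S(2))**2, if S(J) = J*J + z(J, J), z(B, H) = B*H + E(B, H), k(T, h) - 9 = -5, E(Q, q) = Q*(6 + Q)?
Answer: 784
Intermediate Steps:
k(T, h) = 4 (k(T, h) = 9 - 5 = 4)
z(B, H) = B*H + B*(6 + B)
S(J) = J**2 + J*(6 + 2*J) (S(J) = J*J + J*(6 + J + J) = J**2 + J*(6 + 2*J))
(k(-1, -3) + S(2))**2 = (4 + 3*2*(2 + 2))**2 = (4 + 3*2*4)**2 = (4 + 24)**2 = 28**2 = 784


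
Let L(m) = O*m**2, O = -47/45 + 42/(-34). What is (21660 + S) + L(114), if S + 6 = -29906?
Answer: -3219756/85 ≈ -37880.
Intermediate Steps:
S = -29912 (S = -6 - 29906 = -29912)
O = -1744/765 (O = -47*1/45 + 42*(-1/34) = -47/45 - 21/17 = -1744/765 ≈ -2.2797)
L(m) = -1744*m**2/765
(21660 + S) + L(114) = (21660 - 29912) - 1744/765*114**2 = -8252 - 1744/765*12996 = -8252 - 2518336/85 = -3219756/85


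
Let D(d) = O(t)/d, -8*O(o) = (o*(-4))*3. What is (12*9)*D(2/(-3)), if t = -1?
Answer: 243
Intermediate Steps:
O(o) = 3*o/2 (O(o) = -o*(-4)*3/8 = -(-4*o)*3/8 = -(-3)*o/2 = 3*o/2)
D(d) = -3/(2*d) (D(d) = ((3/2)*(-1))/d = -3/(2*d))
(12*9)*D(2/(-3)) = (12*9)*(-3/(2*(2/(-3)))) = 108*(-3/(2*(2*(-⅓)))) = 108*(-3/(2*(-⅔))) = 108*(-3/2*(-3/2)) = 108*(9/4) = 243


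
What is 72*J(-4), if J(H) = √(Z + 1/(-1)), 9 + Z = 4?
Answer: 72*I*√6 ≈ 176.36*I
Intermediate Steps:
Z = -5 (Z = -9 + 4 = -5)
J(H) = I*√6 (J(H) = √(-5 + 1/(-1)) = √(-5 - 1) = √(-6) = I*√6)
72*J(-4) = 72*(I*√6) = 72*I*√6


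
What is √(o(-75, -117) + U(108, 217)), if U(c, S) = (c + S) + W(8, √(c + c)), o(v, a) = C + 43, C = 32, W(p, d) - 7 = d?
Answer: √(407 + 6*√6) ≈ 20.535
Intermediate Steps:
W(p, d) = 7 + d
o(v, a) = 75 (o(v, a) = 32 + 43 = 75)
U(c, S) = 7 + S + c + √2*√c (U(c, S) = (c + S) + (7 + √(c + c)) = (S + c) + (7 + √(2*c)) = (S + c) + (7 + √2*√c) = 7 + S + c + √2*√c)
√(o(-75, -117) + U(108, 217)) = √(75 + (7 + 217 + 108 + √2*√108)) = √(75 + (7 + 217 + 108 + √2*(6*√3))) = √(75 + (7 + 217 + 108 + 6*√6)) = √(75 + (332 + 6*√6)) = √(407 + 6*√6)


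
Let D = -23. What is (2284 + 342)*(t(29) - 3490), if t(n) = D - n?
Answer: -9301292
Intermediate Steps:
t(n) = -23 - n
(2284 + 342)*(t(29) - 3490) = (2284 + 342)*((-23 - 1*29) - 3490) = 2626*((-23 - 29) - 3490) = 2626*(-52 - 3490) = 2626*(-3542) = -9301292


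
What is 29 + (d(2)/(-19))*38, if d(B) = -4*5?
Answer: 69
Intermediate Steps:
d(B) = -20
29 + (d(2)/(-19))*38 = 29 - 20/(-19)*38 = 29 - 20*(-1/19)*38 = 29 + (20/19)*38 = 29 + 40 = 69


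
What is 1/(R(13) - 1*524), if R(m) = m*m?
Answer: -1/355 ≈ -0.0028169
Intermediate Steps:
R(m) = m**2
1/(R(13) - 1*524) = 1/(13**2 - 1*524) = 1/(169 - 524) = 1/(-355) = -1/355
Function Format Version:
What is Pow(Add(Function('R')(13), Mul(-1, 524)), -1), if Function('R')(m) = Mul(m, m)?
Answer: Rational(-1, 355) ≈ -0.0028169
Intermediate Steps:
Function('R')(m) = Pow(m, 2)
Pow(Add(Function('R')(13), Mul(-1, 524)), -1) = Pow(Add(Pow(13, 2), Mul(-1, 524)), -1) = Pow(Add(169, -524), -1) = Pow(-355, -1) = Rational(-1, 355)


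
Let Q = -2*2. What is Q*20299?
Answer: -81196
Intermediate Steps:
Q = -4
Q*20299 = -4*20299 = -81196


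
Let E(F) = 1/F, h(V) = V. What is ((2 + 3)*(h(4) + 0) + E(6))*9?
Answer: 363/2 ≈ 181.50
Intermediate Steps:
((2 + 3)*(h(4) + 0) + E(6))*9 = ((2 + 3)*(4 + 0) + 1/6)*9 = (5*4 + 1/6)*9 = (20 + 1/6)*9 = (121/6)*9 = 363/2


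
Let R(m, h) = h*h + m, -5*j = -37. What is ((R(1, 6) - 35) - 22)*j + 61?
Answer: -87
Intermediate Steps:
j = 37/5 (j = -⅕*(-37) = 37/5 ≈ 7.4000)
R(m, h) = m + h² (R(m, h) = h² + m = m + h²)
((R(1, 6) - 35) - 22)*j + 61 = (((1 + 6²) - 35) - 22)*(37/5) + 61 = (((1 + 36) - 35) - 22)*(37/5) + 61 = ((37 - 35) - 22)*(37/5) + 61 = (2 - 22)*(37/5) + 61 = -20*37/5 + 61 = -148 + 61 = -87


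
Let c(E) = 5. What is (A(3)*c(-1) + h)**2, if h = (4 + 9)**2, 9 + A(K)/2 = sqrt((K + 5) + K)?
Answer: 7341 + 1580*sqrt(11) ≈ 12581.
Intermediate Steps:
A(K) = -18 + 2*sqrt(5 + 2*K) (A(K) = -18 + 2*sqrt((K + 5) + K) = -18 + 2*sqrt((5 + K) + K) = -18 + 2*sqrt(5 + 2*K))
h = 169 (h = 13**2 = 169)
(A(3)*c(-1) + h)**2 = ((-18 + 2*sqrt(5 + 2*3))*5 + 169)**2 = ((-18 + 2*sqrt(5 + 6))*5 + 169)**2 = ((-18 + 2*sqrt(11))*5 + 169)**2 = ((-90 + 10*sqrt(11)) + 169)**2 = (79 + 10*sqrt(11))**2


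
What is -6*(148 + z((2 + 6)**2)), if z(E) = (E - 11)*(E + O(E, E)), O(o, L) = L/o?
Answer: -21558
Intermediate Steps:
z(E) = (1 + E)*(-11 + E) (z(E) = (E - 11)*(E + E/E) = (-11 + E)*(E + 1) = (-11 + E)*(1 + E) = (1 + E)*(-11 + E))
-6*(148 + z((2 + 6)**2)) = -6*(148 + (-11 + ((2 + 6)**2)**2 - 10*(2 + 6)**2)) = -6*(148 + (-11 + (8**2)**2 - 10*8**2)) = -6*(148 + (-11 + 64**2 - 10*64)) = -6*(148 + (-11 + 4096 - 640)) = -6*(148 + 3445) = -6*3593 = -21558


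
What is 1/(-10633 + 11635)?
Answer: 1/1002 ≈ 0.00099800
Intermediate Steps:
1/(-10633 + 11635) = 1/1002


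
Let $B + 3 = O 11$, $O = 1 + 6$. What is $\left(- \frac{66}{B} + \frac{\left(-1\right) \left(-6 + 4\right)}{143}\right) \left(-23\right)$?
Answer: $\frac{106835}{5291} \approx 20.192$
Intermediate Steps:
$O = 7$
$B = 74$ ($B = -3 + 7 \cdot 11 = -3 + 77 = 74$)
$\left(- \frac{66}{B} + \frac{\left(-1\right) \left(-6 + 4\right)}{143}\right) \left(-23\right) = \left(- \frac{66}{74} + \frac{\left(-1\right) \left(-6 + 4\right)}{143}\right) \left(-23\right) = \left(\left(-66\right) \frac{1}{74} + \left(-1\right) \left(-2\right) \frac{1}{143}\right) \left(-23\right) = \left(- \frac{33}{37} + 2 \cdot \frac{1}{143}\right) \left(-23\right) = \left(- \frac{33}{37} + \frac{2}{143}\right) \left(-23\right) = \left(- \frac{4645}{5291}\right) \left(-23\right) = \frac{106835}{5291}$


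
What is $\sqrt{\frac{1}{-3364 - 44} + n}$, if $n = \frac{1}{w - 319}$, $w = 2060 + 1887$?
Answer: $\frac{i \sqrt{10625505}}{772764} \approx 0.0042182 i$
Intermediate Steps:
$w = 3947$
$n = \frac{1}{3628}$ ($n = \frac{1}{3947 - 319} = \frac{1}{3628} \approx 0.00027563$)
$\sqrt{\frac{1}{-3364 - 44} + n} = \sqrt{\frac{1}{-3364 - 44} + \frac{1}{3628}} = \sqrt{\frac{1}{-3408} + \frac{1}{3628}} = \sqrt{- \frac{1}{3408} + \frac{1}{3628}} = \sqrt{- \frac{55}{3091056}} = \frac{i \sqrt{10625505}}{772764}$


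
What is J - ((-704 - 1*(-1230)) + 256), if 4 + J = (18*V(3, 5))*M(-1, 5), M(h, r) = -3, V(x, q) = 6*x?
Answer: -1758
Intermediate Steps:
J = -976 (J = -4 + (18*(6*3))*(-3) = -4 + (18*18)*(-3) = -4 + 324*(-3) = -4 - 972 = -976)
J - ((-704 - 1*(-1230)) + 256) = -976 - ((-704 - 1*(-1230)) + 256) = -976 - ((-704 + 1230) + 256) = -976 - (526 + 256) = -976 - 1*782 = -976 - 782 = -1758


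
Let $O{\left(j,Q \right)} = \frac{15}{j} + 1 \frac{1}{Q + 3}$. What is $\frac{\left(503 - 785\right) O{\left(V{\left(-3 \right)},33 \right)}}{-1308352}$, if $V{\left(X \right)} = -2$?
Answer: $- \frac{12643}{7850112} \approx -0.0016106$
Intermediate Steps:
$O{\left(j,Q \right)} = \frac{1}{3 + Q} + \frac{15}{j}$ ($O{\left(j,Q \right)} = \frac{15}{j} + 1 \frac{1}{3 + Q} = \frac{15}{j} + \frac{1}{3 + Q} = \frac{1}{3 + Q} + \frac{15}{j}$)
$\frac{\left(503 - 785\right) O{\left(V{\left(-3 \right)},33 \right)}}{-1308352} = \frac{\left(503 - 785\right) \frac{45 - 2 + 15 \cdot 33}{\left(-2\right) \left(3 + 33\right)}}{-1308352} = - 282 \left(- \frac{45 - 2 + 495}{2 \cdot 36}\right) \left(- \frac{1}{1308352}\right) = - 282 \left(\left(- \frac{1}{2}\right) \frac{1}{36} \cdot 538\right) \left(- \frac{1}{1308352}\right) = \left(-282\right) \left(- \frac{269}{36}\right) \left(- \frac{1}{1308352}\right) = \frac{12643}{6} \left(- \frac{1}{1308352}\right) = - \frac{12643}{7850112}$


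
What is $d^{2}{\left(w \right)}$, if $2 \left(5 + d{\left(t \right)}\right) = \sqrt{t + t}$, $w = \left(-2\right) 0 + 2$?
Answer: $16$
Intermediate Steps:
$w = 2$ ($w = 0 + 2 = 2$)
$d{\left(t \right)} = -5 + \frac{\sqrt{2} \sqrt{t}}{2}$ ($d{\left(t \right)} = -5 + \frac{\sqrt{t + t}}{2} = -5 + \frac{\sqrt{2 t}}{2} = -5 + \frac{\sqrt{2} \sqrt{t}}{2}$)
$d^{2}{\left(w \right)} = \left(-5 + \frac{\sqrt{2} \sqrt{2}}{2}\right)^{2} = \left(-5 + 1\right)^{2} = \left(-4\right)^{2} = 16$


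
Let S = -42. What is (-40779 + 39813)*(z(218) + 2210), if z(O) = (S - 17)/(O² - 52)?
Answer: -734391427/344 ≈ -2.1349e+6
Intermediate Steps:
z(O) = -59/(-52 + O²) (z(O) = (-42 - 17)/(O² - 52) = -59/(-52 + O²))
(-40779 + 39813)*(z(218) + 2210) = (-40779 + 39813)*(-59/(-52 + 218²) + 2210) = -966*(-59/(-52 + 47524) + 2210) = -966*(-59/47472 + 2210) = -966*104913061/47472 = -734391427/344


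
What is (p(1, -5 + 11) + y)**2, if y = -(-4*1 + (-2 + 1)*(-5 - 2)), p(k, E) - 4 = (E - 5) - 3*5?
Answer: 169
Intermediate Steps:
p(k, E) = -16 + E (p(k, E) = 4 + ((E - 5) - 3*5) = 4 + ((-5 + E) - 15) = 4 + (-20 + E) = -16 + E)
y = -3 (y = -(-4 - 1*(-7)) = -(-4 + 7) = -1*3 = -3)
(p(1, -5 + 11) + y)**2 = ((-16 + (-5 + 11)) - 3)**2 = ((-16 + 6) - 3)**2 = (-10 - 3)**2 = (-13)**2 = 169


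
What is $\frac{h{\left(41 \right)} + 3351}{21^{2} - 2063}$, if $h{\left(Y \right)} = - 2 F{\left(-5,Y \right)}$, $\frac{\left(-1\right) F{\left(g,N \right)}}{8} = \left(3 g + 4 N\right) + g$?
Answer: $- \frac{5655}{1622} \approx -3.4864$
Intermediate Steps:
$F{\left(g,N \right)} = - 32 N - 32 g$ ($F{\left(g,N \right)} = - 8 \left(\left(3 g + 4 N\right) + g\right) = - 8 \left(4 N + 4 g\right) = - 32 N - 32 g$)
$h{\left(Y \right)} = -320 + 64 Y$ ($h{\left(Y \right)} = - 2 \left(- 32 Y - -160\right) = - 2 \left(- 32 Y + 160\right) = - 2 \left(160 - 32 Y\right) = -320 + 64 Y$)
$\frac{h{\left(41 \right)} + 3351}{21^{2} - 2063} = \frac{\left(-320 + 64 \cdot 41\right) + 3351}{21^{2} - 2063} = \frac{\left(-320 + 2624\right) + 3351}{441 - 2063} = \frac{2304 + 3351}{-1622} = 5655 \left(- \frac{1}{1622}\right) = - \frac{5655}{1622}$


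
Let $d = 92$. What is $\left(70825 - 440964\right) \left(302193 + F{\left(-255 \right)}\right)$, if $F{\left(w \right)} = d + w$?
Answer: $-111793082170$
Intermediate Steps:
$F{\left(w \right)} = 92 + w$
$\left(70825 - 440964\right) \left(302193 + F{\left(-255 \right)}\right) = \left(70825 - 440964\right) \left(302193 + \left(92 - 255\right)\right) = - 370139 \left(302193 - 163\right) = \left(-370139\right) 302030 = -111793082170$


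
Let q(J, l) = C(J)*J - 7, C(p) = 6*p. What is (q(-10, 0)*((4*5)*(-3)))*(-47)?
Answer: 1672260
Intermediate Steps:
q(J, l) = -7 + 6*J² (q(J, l) = (6*J)*J - 7 = 6*J² - 7 = -7 + 6*J²)
(q(-10, 0)*((4*5)*(-3)))*(-47) = ((-7 + 6*(-10)²)*((4*5)*(-3)))*(-47) = ((-7 + 6*100)*(20*(-3)))*(-47) = ((-7 + 600)*(-60))*(-47) = (593*(-60))*(-47) = -35580*(-47) = 1672260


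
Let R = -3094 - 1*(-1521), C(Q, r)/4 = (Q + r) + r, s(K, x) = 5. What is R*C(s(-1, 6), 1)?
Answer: -44044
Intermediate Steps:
C(Q, r) = 4*Q + 8*r (C(Q, r) = 4*((Q + r) + r) = 4*(Q + 2*r) = 4*Q + 8*r)
R = -1573 (R = -3094 + 1521 = -1573)
R*C(s(-1, 6), 1) = -1573*(4*5 + 8*1) = -1573*(20 + 8) = -1573*28 = -44044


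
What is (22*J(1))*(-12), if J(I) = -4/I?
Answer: 1056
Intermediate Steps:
(22*J(1))*(-12) = (22*(-4/1))*(-12) = (22*(-4*1))*(-12) = (22*(-4))*(-12) = -88*(-12) = 1056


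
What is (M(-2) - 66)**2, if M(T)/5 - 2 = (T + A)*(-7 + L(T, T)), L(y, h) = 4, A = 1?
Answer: 1681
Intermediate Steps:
M(T) = -5 - 15*T (M(T) = 10 + 5*((T + 1)*(-7 + 4)) = 10 + 5*((1 + T)*(-3)) = 10 + 5*(-3 - 3*T) = 10 + (-15 - 15*T) = -5 - 15*T)
(M(-2) - 66)**2 = ((-5 - 15*(-2)) - 66)**2 = ((-5 + 30) - 66)**2 = (25 - 66)**2 = (-41)**2 = 1681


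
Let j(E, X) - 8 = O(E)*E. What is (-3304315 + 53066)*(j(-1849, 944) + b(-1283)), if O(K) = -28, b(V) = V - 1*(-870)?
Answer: -167006907383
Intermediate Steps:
b(V) = 870 + V (b(V) = V + 870 = 870 + V)
j(E, X) = 8 - 28*E
(-3304315 + 53066)*(j(-1849, 944) + b(-1283)) = (-3304315 + 53066)*((8 - 28*(-1849)) + (870 - 1283)) = -3251249*((8 + 51772) - 413) = -3251249*(51780 - 413) = -3251249*51367 = -167006907383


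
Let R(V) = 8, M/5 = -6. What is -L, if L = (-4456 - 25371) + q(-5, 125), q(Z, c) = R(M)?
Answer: 29819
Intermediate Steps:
M = -30 (M = 5*(-6) = -30)
q(Z, c) = 8
L = -29819 (L = (-4456 - 25371) + 8 = -29827 + 8 = -29819)
-L = -1*(-29819) = 29819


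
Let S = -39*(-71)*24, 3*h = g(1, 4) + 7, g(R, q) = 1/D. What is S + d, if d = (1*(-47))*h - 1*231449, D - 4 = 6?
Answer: -4953127/30 ≈ -1.6510e+5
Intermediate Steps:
D = 10 (D = 4 + 6 = 10)
g(R, q) = ⅒ (g(R, q) = 1/10 = ⅒)
h = 71/30 (h = (⅒ + 7)/3 = (⅓)*(71/10) = 71/30 ≈ 2.3667)
S = 66456 (S = 2769*24 = 66456)
d = -6946807/30 (d = (1*(-47))*(71/30) - 1*231449 = -47*71/30 - 231449 = -3337/30 - 231449 = -6946807/30 ≈ -2.3156e+5)
S + d = 66456 - 6946807/30 = -4953127/30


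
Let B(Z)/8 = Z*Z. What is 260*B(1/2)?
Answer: 520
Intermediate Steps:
B(Z) = 8*Z**2 (B(Z) = 8*(Z*Z) = 8*Z**2)
260*B(1/2) = 260*(8*(1/2)**2) = 260*(8*(1/4)) = 260*2 = 520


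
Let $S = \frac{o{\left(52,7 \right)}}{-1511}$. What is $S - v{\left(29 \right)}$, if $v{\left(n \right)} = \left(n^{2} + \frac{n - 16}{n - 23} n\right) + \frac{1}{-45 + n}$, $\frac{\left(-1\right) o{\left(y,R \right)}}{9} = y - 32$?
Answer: $- \frac{65540051}{72528} \approx -903.65$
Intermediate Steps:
$o{\left(y,R \right)} = 288 - 9 y$ ($o{\left(y,R \right)} = - 9 \left(y - 32\right) = - 9 \left(-32 + y\right) = 288 - 9 y$)
$v{\left(n \right)} = n^{2} + \frac{1}{-45 + n} + \frac{n \left(-16 + n\right)}{-23 + n}$ ($v{\left(n \right)} = \left(n^{2} + \frac{-16 + n}{-23 + n} n\right) + \frac{1}{-45 + n} = \left(n^{2} + \frac{n \left(-16 + n\right)}{-23 + n}\right) + \frac{1}{-45 + n} = n^{2} + \frac{1}{-45 + n} + \frac{n \left(-16 + n\right)}{-23 + n}$)
$S = \frac{180}{1511}$ ($S = \frac{288 - 468}{-1511} = \left(288 - 468\right) \left(- \frac{1}{1511}\right) = \left(-180\right) \left(- \frac{1}{1511}\right) = \frac{180}{1511} \approx 0.11913$)
$S - v{\left(29 \right)} = \frac{180}{1511} - \frac{-23 + 29^{4} - 67 \cdot 29^{3} + 721 \cdot 29 + 974 \cdot 29^{2}}{1035 + 29^{2} - 1972} = \frac{180}{1511} - \frac{-23 + 707281 - 1634063 + 20909 + 974 \cdot 841}{1035 + 841 - 1972} = \frac{180}{1511} - \frac{-23 + 707281 - 1634063 + 20909 + 819134}{-96} = \frac{180}{1511} - \left(- \frac{1}{96}\right) \left(-86762\right) = \frac{180}{1511} - \frac{43381}{48} = - \frac{65540051}{72528}$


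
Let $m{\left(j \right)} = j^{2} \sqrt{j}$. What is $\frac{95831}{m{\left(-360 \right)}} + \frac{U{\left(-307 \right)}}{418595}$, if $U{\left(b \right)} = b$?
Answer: $- \frac{307}{418595} - \frac{95831 i \sqrt{10}}{7776000} \approx -0.00073341 - 0.038972 i$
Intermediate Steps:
$m{\left(j \right)} = j^{\frac{5}{2}}$
$\frac{95831}{m{\left(-360 \right)}} + \frac{U{\left(-307 \right)}}{418595} = \frac{95831}{\left(-360\right)^{\frac{5}{2}}} - \frac{307}{418595} = \frac{95831}{777600 i \sqrt{10}} - \frac{307}{418595} = 95831 \left(- \frac{i \sqrt{10}}{7776000}\right) - \frac{307}{418595} = - \frac{95831 i \sqrt{10}}{7776000} - \frac{307}{418595} = - \frac{307}{418595} - \frac{95831 i \sqrt{10}}{7776000}$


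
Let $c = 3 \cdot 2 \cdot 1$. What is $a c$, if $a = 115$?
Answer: $690$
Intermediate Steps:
$c = 6$ ($c = 6 \cdot 1 = 6$)
$a c = 115 \cdot 6 = 690$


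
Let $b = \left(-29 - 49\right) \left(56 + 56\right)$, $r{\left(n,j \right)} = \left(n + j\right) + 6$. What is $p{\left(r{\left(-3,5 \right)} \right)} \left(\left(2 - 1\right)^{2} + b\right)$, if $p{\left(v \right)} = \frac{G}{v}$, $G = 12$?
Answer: $- \frac{26205}{2} \approx -13103.0$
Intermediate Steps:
$r{\left(n,j \right)} = 6 + j + n$ ($r{\left(n,j \right)} = \left(j + n\right) + 6 = 6 + j + n$)
$p{\left(v \right)} = \frac{12}{v}$
$b = -8736$ ($b = \left(-78\right) 112 = -8736$)
$p{\left(r{\left(-3,5 \right)} \right)} \left(\left(2 - 1\right)^{2} + b\right) = \frac{12}{6 + 5 - 3} \left(\left(2 - 1\right)^{2} - 8736\right) = \frac{12}{8} \left(1^{2} - 8736\right) = 12 \cdot \frac{1}{8} \left(1 - 8736\right) = \frac{3}{2} \left(-8735\right) = - \frac{26205}{2}$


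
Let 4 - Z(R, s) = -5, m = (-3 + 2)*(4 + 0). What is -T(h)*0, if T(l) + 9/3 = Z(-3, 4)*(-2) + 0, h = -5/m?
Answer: 0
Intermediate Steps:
m = -4 (m = -1*4 = -4)
Z(R, s) = 9 (Z(R, s) = 4 - 1*(-5) = 4 + 5 = 9)
h = 5/4 (h = -5/(-4) = -5*(-1/4) = 5/4 ≈ 1.2500)
T(l) = -21 (T(l) = -3 + (9*(-2) + 0) = -3 + (-18 + 0) = -3 - 18 = -21)
-T(h)*0 = -1*(-21)*0 = 21*0 = 0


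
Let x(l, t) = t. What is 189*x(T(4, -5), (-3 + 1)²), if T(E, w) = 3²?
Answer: 756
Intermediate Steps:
T(E, w) = 9
189*x(T(4, -5), (-3 + 1)²) = 189*(-3 + 1)² = 189*(-2)² = 189*4 = 756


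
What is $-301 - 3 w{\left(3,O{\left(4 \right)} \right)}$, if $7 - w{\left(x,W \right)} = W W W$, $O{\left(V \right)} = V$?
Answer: $-130$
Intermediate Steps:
$w{\left(x,W \right)} = 7 - W^{3}$ ($w{\left(x,W \right)} = 7 - W W W = 7 - W^{2} W = 7 - W^{3}$)
$-301 - 3 w{\left(3,O{\left(4 \right)} \right)} = -301 - 3 \left(7 - 4^{3}\right) = -301 - 3 \left(7 - 64\right) = -301 - -171 = -301 + 171 = -130$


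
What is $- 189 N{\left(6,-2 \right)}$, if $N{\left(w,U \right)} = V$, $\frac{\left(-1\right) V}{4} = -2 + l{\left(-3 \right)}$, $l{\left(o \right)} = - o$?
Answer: $756$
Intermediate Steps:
$V = -4$ ($V = - 4 \left(-2 - -3\right) = - 4 \left(-2 + 3\right) = \left(-4\right) 1 = -4$)
$N{\left(w,U \right)} = -4$
$- 189 N{\left(6,-2 \right)} = \left(-189\right) \left(-4\right) = 756$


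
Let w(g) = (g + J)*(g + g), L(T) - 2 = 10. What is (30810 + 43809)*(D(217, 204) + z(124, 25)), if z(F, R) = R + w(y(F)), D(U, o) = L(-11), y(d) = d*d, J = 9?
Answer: 35303708223783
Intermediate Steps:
L(T) = 12 (L(T) = 2 + 10 = 12)
y(d) = d²
D(U, o) = 12
w(g) = 2*g*(9 + g) (w(g) = (g + 9)*(g + g) = (9 + g)*(2*g) = 2*g*(9 + g))
z(F, R) = R + 2*F²*(9 + F²)
(30810 + 43809)*(D(217, 204) + z(124, 25)) = (30810 + 43809)*(12 + (25 + 2*124²*(9 + 124²))) = 74619*(12 + (25 + 2*15376*(9 + 15376))) = 74619*(12 + (25 + 2*15376*15385)) = 74619*(12 + (25 + 473119520)) = 74619*(12 + 473119545) = 74619*473119557 = 35303708223783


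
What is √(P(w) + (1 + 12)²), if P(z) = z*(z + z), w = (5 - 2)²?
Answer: √331 ≈ 18.193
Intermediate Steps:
w = 9 (w = 3² = 9)
P(z) = 2*z² (P(z) = z*(2*z) = 2*z²)
√(P(w) + (1 + 12)²) = √(2*9² + (1 + 12)²) = √(2*81 + 13²) = √(162 + 169) = √331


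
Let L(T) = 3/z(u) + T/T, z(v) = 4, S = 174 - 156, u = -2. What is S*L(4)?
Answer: 63/2 ≈ 31.500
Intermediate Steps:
S = 18
L(T) = 7/4 (L(T) = 3/4 + T/T = 3*(¼) + 1 = ¾ + 1 = 7/4)
S*L(4) = 18*(7/4) = 63/2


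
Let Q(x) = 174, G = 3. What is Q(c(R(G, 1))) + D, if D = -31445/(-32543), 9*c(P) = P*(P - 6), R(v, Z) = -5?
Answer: 5693927/32543 ≈ 174.97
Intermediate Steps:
c(P) = P*(-6 + P)/9 (c(P) = (P*(P - 6))/9 = (P*(-6 + P))/9 = P*(-6 + P)/9)
D = 31445/32543 (D = -31445*(-1/32543) = 31445/32543 ≈ 0.96626)
Q(c(R(G, 1))) + D = 174 + 31445/32543 = 5693927/32543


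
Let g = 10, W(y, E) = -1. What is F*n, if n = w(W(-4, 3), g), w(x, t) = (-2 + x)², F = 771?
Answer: 6939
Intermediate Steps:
n = 9 (n = (-2 - 1)² = (-3)² = 9)
F*n = 771*9 = 6939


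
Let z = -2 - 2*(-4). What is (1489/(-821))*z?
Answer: -8934/821 ≈ -10.882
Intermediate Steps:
z = 6 (z = -2 + 8 = 6)
(1489/(-821))*z = (1489/(-821))*6 = (1489*(-1/821))*6 = -1489/821*6 = -8934/821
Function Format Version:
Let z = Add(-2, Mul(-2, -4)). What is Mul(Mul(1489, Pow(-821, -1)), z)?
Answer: Rational(-8934, 821) ≈ -10.882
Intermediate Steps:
z = 6 (z = Add(-2, 8) = 6)
Mul(Mul(1489, Pow(-821, -1)), z) = Mul(Mul(1489, Pow(-821, -1)), 6) = Mul(Mul(1489, Rational(-1, 821)), 6) = Mul(Rational(-1489, 821), 6) = Rational(-8934, 821)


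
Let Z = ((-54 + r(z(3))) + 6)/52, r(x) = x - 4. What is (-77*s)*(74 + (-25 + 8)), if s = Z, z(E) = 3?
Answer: 215061/52 ≈ 4135.8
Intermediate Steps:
r(x) = -4 + x
Z = -49/52 (Z = ((-54 + (-4 + 3)) + 6)/52 = ((-54 - 1) + 6)*(1/52) = (-55 + 6)*(1/52) = -49*1/52 = -49/52 ≈ -0.94231)
s = -49/52 ≈ -0.94231
(-77*s)*(74 + (-25 + 8)) = (-77*(-49/52))*(74 + (-25 + 8)) = 3773*(74 - 17)/52 = (3773/52)*57 = 215061/52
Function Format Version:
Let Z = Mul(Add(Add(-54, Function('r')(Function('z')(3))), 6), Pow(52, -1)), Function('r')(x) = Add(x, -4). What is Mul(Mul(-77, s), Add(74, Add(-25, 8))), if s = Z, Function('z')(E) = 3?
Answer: Rational(215061, 52) ≈ 4135.8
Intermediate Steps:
Function('r')(x) = Add(-4, x)
Z = Rational(-49, 52) (Z = Mul(Add(Add(-54, Add(-4, 3)), 6), Pow(52, -1)) = Mul(Add(Add(-54, -1), 6), Rational(1, 52)) = Mul(Add(-55, 6), Rational(1, 52)) = Mul(-49, Rational(1, 52)) = Rational(-49, 52) ≈ -0.94231)
s = Rational(-49, 52) ≈ -0.94231
Mul(Mul(-77, s), Add(74, Add(-25, 8))) = Mul(Mul(-77, Rational(-49, 52)), Add(74, Add(-25, 8))) = Mul(Rational(3773, 52), Add(74, -17)) = Mul(Rational(3773, 52), 57) = Rational(215061, 52)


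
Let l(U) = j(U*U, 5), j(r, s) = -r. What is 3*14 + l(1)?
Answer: 41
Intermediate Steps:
l(U) = -U**2 (l(U) = -U*U = -U**2)
3*14 + l(1) = 3*14 - 1*1**2 = 42 - 1*1 = 42 - 1 = 41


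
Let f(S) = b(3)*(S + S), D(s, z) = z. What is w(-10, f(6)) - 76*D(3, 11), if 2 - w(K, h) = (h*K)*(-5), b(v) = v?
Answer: -2634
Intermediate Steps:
f(S) = 6*S (f(S) = 3*(S + S) = 3*(2*S) = 6*S)
w(K, h) = 2 + 5*K*h (w(K, h) = 2 - h*K*(-5) = 2 - K*h*(-5) = 2 - (-5)*K*h = 2 + 5*K*h)
w(-10, f(6)) - 76*D(3, 11) = (2 + 5*(-10)*(6*6)) - 76*11 = (2 + 5*(-10)*36) - 836 = (2 - 1800) - 836 = -1798 - 836 = -2634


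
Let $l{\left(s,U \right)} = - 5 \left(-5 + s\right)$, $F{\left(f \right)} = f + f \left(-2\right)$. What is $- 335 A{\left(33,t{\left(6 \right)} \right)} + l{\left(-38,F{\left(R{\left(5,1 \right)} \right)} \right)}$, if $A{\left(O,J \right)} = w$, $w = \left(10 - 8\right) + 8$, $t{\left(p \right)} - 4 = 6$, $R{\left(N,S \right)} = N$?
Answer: $-3135$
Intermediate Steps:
$t{\left(p \right)} = 10$ ($t{\left(p \right)} = 4 + 6 = 10$)
$F{\left(f \right)} = - f$ ($F{\left(f \right)} = f - 2 f = - f$)
$w = 10$ ($w = 2 + 8 = 10$)
$l{\left(s,U \right)} = 25 - 5 s$
$A{\left(O,J \right)} = 10$
$- 335 A{\left(33,t{\left(6 \right)} \right)} + l{\left(-38,F{\left(R{\left(5,1 \right)} \right)} \right)} = \left(-335\right) 10 + \left(25 - -190\right) = -3350 + \left(25 + 190\right) = -3350 + 215 = -3135$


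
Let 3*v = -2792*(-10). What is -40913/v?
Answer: -122739/27920 ≈ -4.3961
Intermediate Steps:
v = 27920/3 (v = (-2792*(-10))/3 = (⅓)*27920 = 27920/3 ≈ 9306.7)
-40913/v = -40913/27920/3 = -40913*3/27920 = -122739/27920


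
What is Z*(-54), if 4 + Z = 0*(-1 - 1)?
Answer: 216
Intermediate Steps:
Z = -4 (Z = -4 + 0*(-1 - 1) = -4 + 0*(-2) = -4 + 0 = -4)
Z*(-54) = -4*(-54) = 216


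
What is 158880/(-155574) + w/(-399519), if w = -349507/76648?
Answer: -1344726861119/1316760289416 ≈ -1.0212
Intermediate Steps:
w = -349507/76648 (w = -349507*1/76648 = -349507/76648 ≈ -4.5599)
158880/(-155574) + w/(-399519) = 158880/(-155574) - 349507/76648/(-399519) = 158880*(-1/155574) - 349507/76648*(-1/399519) = -26480/25929 + 349507/30622332312 = -1344726861119/1316760289416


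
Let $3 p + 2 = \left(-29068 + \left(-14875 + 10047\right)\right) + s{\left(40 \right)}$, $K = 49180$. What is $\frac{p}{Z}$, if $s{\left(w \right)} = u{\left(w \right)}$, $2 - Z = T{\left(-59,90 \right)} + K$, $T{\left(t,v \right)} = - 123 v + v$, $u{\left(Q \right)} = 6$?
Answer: $\frac{16946}{57297} \approx 0.29576$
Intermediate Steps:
$T{\left(t,v \right)} = - 122 v$
$Z = -38198$ ($Z = 2 - \left(\left(-122\right) 90 + 49180\right) = 2 - \left(-10980 + 49180\right) = 2 - 38200 = -38198$)
$s{\left(w \right)} = 6$
$p = - \frac{33892}{3}$ ($p = - \frac{2}{3} + \frac{\left(-29068 + \left(-14875 + 10047\right)\right) + 6}{3} = - \frac{2}{3} + \frac{\left(-29068 - 4828\right) + 6}{3} = - \frac{2}{3} + \frac{-33896 + 6}{3} = - \frac{2}{3} + \frac{1}{3} \left(-33890\right) = - \frac{2}{3} - \frac{33890}{3} = - \frac{33892}{3} \approx -11297.0$)
$\frac{p}{Z} = - \frac{33892}{3 \left(-38198\right)} = \left(- \frac{33892}{3}\right) \left(- \frac{1}{38198}\right) = \frac{16946}{57297}$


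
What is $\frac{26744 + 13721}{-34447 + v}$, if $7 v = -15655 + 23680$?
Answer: $- \frac{283255}{233104} \approx -1.2151$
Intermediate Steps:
$v = \frac{8025}{7}$ ($v = \frac{-15655 + 23680}{7} = \frac{1}{7} \cdot 8025 = \frac{8025}{7} \approx 1146.4$)
$\frac{26744 + 13721}{-34447 + v} = \frac{26744 + 13721}{-34447 + \frac{8025}{7}} = \frac{40465}{- \frac{233104}{7}} = 40465 \left(- \frac{7}{233104}\right) = - \frac{283255}{233104}$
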